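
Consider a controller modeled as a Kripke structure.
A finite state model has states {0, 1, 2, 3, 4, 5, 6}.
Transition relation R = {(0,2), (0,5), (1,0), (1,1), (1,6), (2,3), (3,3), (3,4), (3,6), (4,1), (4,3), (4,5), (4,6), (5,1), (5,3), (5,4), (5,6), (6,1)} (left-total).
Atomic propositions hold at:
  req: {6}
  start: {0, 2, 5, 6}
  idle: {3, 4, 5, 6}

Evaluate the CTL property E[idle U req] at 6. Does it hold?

Yes

E[idle U req]: least fixpoint, start Z0 = Sat(req) = {6}, add states in Sat(idle) with some successor in Z. Z1 = {3, 4, 5, 6}; fixed.
Sat(E[idle U req]) = {3, 4, 5, 6}
6 ∈ Sat(E[idle U req]) = {3, 4, 5, 6}, so the formula holds at 6.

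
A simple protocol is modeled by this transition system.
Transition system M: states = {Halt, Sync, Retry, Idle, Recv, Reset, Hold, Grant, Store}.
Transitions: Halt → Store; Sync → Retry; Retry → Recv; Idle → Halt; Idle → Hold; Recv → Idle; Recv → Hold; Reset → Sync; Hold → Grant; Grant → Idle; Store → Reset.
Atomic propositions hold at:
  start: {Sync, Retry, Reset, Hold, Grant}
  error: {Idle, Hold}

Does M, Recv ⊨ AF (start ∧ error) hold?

No

Sat(start ∧ error) = {Hold}
AF (start ∧ error): least fixpoint, start Z0 = {Hold}, add states with every successor in Z. Already a fixed point.
Sat(AF (start ∧ error)) = {Hold}
Recv ∉ Sat(AF (start ∧ error)) = {Hold}, so the formula does not hold at Recv.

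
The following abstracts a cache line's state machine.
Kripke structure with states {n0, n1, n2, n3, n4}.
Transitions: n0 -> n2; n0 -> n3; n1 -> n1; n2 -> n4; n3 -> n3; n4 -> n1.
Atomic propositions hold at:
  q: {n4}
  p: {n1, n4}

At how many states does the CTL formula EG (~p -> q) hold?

Sat(~p) = {n0, n2, n3}
Sat(~p -> q) = {n1, n4}
EG (~p -> q): greatest fixpoint, start Z0 = {n1, n4}, keep only states in Sat with some successor in Z. Already a fixed point.
Sat(EG (~p -> q)) = {n1, n4}
|Sat(EG (~p -> q))| = |{n1, n4}| = 2.

2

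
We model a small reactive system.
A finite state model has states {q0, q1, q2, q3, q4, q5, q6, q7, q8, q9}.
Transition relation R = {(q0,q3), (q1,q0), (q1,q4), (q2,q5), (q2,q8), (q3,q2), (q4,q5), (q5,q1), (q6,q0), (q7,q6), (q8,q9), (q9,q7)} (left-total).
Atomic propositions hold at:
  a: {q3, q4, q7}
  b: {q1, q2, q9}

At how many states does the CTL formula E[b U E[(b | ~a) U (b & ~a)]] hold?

Sat(~a) = {q0, q1, q2, q5, q6, q8, q9}
Sat(b | ~a) = {q0, q1, q2, q5, q6, q8, q9}
Sat(b & ~a) = {q1, q2, q9}
E[(b | ~a) U (b & ~a)]: least fixpoint, start Z0 = Sat((b & ~a)) = {q1, q2, q9}, add states in Sat(b | ~a) with some successor in Z. Z1 = {q1, q2, q5, q8, q9}; fixed.
Sat(E[(b | ~a) U (b & ~a)]) = {q1, q2, q5, q8, q9}
E[b U E[(b | ~a) U (b & ~a)]]: least fixpoint, start Z0 = Sat(E[(b | ~a) U (b & ~a)]) = {q1, q2, q5, q8, q9}, add states in Sat(b) with some successor in Z. Already a fixed point.
Sat(E[b U E[(b | ~a) U (b & ~a)]]) = {q1, q2, q5, q8, q9}
|Sat(E[b U E[(b | ~a) U (b & ~a)]])| = |{q1, q2, q5, q8, q9}| = 5.

5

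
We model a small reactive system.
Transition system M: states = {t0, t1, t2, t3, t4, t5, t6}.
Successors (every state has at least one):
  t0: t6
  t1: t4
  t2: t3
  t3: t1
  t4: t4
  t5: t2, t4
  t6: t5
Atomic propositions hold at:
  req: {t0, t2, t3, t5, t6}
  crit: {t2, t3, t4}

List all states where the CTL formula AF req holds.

{t0, t2, t3, t5, t6}

AF req: least fixpoint, start Z0 = {t0, t2, t3, t5, t6}, add states with every successor in Z. Already a fixed point.
Sat(AF req) = {t0, t2, t3, t5, t6}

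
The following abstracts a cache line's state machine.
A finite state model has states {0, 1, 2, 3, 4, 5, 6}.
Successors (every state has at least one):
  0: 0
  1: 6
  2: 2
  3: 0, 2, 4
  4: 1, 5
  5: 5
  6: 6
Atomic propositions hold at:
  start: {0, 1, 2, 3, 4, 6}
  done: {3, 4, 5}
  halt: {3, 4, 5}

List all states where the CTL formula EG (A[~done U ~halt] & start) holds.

{0, 1, 2, 6}

Sat(~done) = {0, 1, 2, 6}
Sat(~halt) = {0, 1, 2, 6}
A[~done U ~halt]: least fixpoint, start Z0 = Sat(~halt) = {0, 1, 2, 6}, add states in Sat(~done) with every successor in Z. Already a fixed point.
Sat(A[~done U ~halt]) = {0, 1, 2, 6}
Sat(A[~done U ~halt] & start) = {0, 1, 2, 6}
EG (A[~done U ~halt] & start): greatest fixpoint, start Z0 = {0, 1, 2, 6}, keep only states in Sat with some successor in Z. Already a fixed point.
Sat(EG (A[~done U ~halt] & start)) = {0, 1, 2, 6}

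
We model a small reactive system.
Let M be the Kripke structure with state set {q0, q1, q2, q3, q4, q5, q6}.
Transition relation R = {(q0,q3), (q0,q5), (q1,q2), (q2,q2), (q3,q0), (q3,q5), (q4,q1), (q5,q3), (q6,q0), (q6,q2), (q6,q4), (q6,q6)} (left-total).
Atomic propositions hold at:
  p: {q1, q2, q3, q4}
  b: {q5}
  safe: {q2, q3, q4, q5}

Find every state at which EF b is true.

{q0, q3, q5, q6}

EF b: least fixpoint, start Z0 = {q5}, add states with some successor in Z. Z1 = {q0, q3, q5}; Z2 = {q0, q3, q5, q6}; fixed.
Sat(EF b) = {q0, q3, q5, q6}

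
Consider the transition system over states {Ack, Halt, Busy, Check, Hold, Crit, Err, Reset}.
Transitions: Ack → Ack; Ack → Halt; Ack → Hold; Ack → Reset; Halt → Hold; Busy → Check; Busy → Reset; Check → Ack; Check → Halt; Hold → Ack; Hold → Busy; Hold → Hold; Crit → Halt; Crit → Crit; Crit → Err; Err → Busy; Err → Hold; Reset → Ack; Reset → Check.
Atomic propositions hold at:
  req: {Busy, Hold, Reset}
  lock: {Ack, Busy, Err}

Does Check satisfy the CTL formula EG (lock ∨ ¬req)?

Yes

Sat(¬req) = {Ack, Halt, Check, Crit, Err}
Sat(lock ∨ ¬req) = {Ack, Halt, Busy, Check, Crit, Err}
EG (lock ∨ ¬req): greatest fixpoint, start Z0 = {Ack, Halt, Busy, Check, Crit, Err}, keep only states in Sat with some successor in Z. Z1 = {Ack, Busy, Check, Crit, Err}; fixed.
Sat(EG (lock ∨ ¬req)) = {Ack, Busy, Check, Crit, Err}
Check ∈ Sat(EG (lock ∨ ¬req)) = {Ack, Busy, Check, Crit, Err}, so the formula holds at Check.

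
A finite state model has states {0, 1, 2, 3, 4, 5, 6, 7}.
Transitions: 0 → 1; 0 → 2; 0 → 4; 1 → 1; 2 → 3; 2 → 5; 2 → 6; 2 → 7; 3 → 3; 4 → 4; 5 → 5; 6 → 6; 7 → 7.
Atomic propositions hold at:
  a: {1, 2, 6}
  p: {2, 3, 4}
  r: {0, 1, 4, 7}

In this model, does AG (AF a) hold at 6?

AF a: least fixpoint, start Z0 = {1, 2, 6}, add states with every successor in Z. Already a fixed point.
Sat(AF a) = {1, 2, 6}
AG (AF a): greatest fixpoint, start Z0 = {1, 2, 6}, keep only states in Sat with every successor in Z. Z1 = {1, 6}; fixed.
Sat(AG (AF a)) = {1, 6}
6 ∈ Sat(AG (AF a)) = {1, 6}, so the formula holds at 6.

Yes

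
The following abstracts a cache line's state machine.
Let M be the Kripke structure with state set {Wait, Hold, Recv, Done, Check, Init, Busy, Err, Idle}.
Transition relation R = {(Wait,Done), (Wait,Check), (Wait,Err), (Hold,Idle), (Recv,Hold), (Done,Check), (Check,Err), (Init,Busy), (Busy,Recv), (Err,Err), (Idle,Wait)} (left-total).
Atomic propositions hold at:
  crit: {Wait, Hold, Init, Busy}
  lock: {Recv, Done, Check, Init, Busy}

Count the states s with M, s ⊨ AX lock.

Sat(AX lock) = {s : every successor in {Recv, Done, Check, Init, Busy}} = {Done, Init, Busy}
|Sat(AX lock)| = |{Done, Init, Busy}| = 3.

3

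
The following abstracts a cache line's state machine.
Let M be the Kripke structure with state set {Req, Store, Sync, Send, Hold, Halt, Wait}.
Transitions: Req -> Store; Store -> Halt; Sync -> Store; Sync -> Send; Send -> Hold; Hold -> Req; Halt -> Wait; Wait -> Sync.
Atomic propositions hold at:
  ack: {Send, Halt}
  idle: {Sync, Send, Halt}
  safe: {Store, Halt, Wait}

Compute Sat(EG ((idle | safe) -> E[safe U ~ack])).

Sat(idle | safe) = {Store, Sync, Send, Halt, Wait}
Sat(~ack) = {Req, Store, Sync, Hold, Wait}
E[safe U ~ack]: least fixpoint, start Z0 = Sat(~ack) = {Req, Store, Sync, Hold, Wait}, add states in Sat(safe) with some successor in Z. Z1 = {Req, Store, Sync, Hold, Halt, Wait}; fixed.
Sat(E[safe U ~ack]) = {Req, Store, Sync, Hold, Halt, Wait}
Sat((idle | safe) -> E[safe U ~ack]) = {Req, Store, Sync, Hold, Halt, Wait}
EG ((idle | safe) -> E[safe U ~ack]): greatest fixpoint, start Z0 = {Req, Store, Sync, Hold, Halt, Wait}, keep only states in Sat with some successor in Z. Already a fixed point.
Sat(EG ((idle | safe) -> E[safe U ~ack])) = {Req, Store, Sync, Hold, Halt, Wait}

{Req, Store, Sync, Hold, Halt, Wait}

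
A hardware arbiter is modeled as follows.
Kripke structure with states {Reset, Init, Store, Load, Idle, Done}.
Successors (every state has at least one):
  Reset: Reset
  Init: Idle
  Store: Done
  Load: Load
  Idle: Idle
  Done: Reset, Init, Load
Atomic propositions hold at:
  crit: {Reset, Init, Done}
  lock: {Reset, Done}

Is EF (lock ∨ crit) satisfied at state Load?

No

Sat(lock ∨ crit) = {Reset, Init, Done}
EF (lock ∨ crit): least fixpoint, start Z0 = {Reset, Init, Done}, add states with some successor in Z. Z1 = {Reset, Init, Store, Done}; fixed.
Sat(EF (lock ∨ crit)) = {Reset, Init, Store, Done}
Load ∉ Sat(EF (lock ∨ crit)) = {Reset, Init, Store, Done}, so the formula does not hold at Load.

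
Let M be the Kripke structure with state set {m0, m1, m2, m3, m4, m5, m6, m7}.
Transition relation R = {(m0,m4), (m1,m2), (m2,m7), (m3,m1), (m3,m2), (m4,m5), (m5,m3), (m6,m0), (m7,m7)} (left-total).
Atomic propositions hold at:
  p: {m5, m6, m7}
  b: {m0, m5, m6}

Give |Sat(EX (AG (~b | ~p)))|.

5

Sat(~b) = {m1, m2, m3, m4, m7}
Sat(~p) = {m0, m1, m2, m3, m4}
Sat(~b | ~p) = {m0, m1, m2, m3, m4, m7}
AG (~b | ~p): greatest fixpoint, start Z0 = {m0, m1, m2, m3, m4, m7}, keep only states in Sat with every successor in Z. Z1 = {m0, m1, m2, m3, m7}; Z2 = {m1, m2, m3, m7}; fixed.
Sat(AG (~b | ~p)) = {m1, m2, m3, m7}
Sat(EX (AG (~b | ~p))) = {s : some successor in {m1, m2, m3, m7}} = {m1, m2, m3, m5, m7}
|Sat(EX (AG (~b | ~p)))| = |{m1, m2, m3, m5, m7}| = 5.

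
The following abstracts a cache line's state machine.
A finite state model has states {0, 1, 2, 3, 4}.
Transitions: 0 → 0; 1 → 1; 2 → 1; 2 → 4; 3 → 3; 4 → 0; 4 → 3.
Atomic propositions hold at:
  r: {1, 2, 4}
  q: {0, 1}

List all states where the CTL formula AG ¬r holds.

{0, 3}

Sat(¬r) = {0, 3}
AG ¬r: greatest fixpoint, start Z0 = {0, 3}, keep only states in Sat with every successor in Z. Already a fixed point.
Sat(AG ¬r) = {0, 3}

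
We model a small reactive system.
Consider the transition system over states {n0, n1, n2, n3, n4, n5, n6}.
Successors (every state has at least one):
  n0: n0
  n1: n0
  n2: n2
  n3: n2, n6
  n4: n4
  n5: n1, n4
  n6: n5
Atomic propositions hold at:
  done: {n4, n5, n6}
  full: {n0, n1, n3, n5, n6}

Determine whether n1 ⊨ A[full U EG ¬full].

No

Sat(¬full) = {n2, n4}
EG ¬full: greatest fixpoint, start Z0 = {n2, n4}, keep only states in Sat with some successor in Z. Already a fixed point.
Sat(EG ¬full) = {n2, n4}
A[full U EG ¬full]: least fixpoint, start Z0 = Sat(EG ¬full) = {n2, n4}, add states in Sat(full) with every successor in Z. Already a fixed point.
Sat(A[full U EG ¬full]) = {n2, n4}
n1 ∉ Sat(A[full U EG ¬full]) = {n2, n4}, so the formula does not hold at n1.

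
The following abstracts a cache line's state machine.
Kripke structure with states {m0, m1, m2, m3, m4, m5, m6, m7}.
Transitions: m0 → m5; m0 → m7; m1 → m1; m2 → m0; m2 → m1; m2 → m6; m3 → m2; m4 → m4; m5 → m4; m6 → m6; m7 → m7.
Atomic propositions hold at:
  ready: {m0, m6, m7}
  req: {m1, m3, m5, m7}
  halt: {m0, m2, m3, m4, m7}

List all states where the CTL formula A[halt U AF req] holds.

{m0, m1, m3, m5, m7}

AF req: least fixpoint, start Z0 = {m1, m3, m5, m7}, add states with every successor in Z. Z1 = {m0, m1, m3, m5, m7}; fixed.
Sat(AF req) = {m0, m1, m3, m5, m7}
A[halt U AF req]: least fixpoint, start Z0 = Sat(AF req) = {m0, m1, m3, m5, m7}, add states in Sat(halt) with every successor in Z. Already a fixed point.
Sat(A[halt U AF req]) = {m0, m1, m3, m5, m7}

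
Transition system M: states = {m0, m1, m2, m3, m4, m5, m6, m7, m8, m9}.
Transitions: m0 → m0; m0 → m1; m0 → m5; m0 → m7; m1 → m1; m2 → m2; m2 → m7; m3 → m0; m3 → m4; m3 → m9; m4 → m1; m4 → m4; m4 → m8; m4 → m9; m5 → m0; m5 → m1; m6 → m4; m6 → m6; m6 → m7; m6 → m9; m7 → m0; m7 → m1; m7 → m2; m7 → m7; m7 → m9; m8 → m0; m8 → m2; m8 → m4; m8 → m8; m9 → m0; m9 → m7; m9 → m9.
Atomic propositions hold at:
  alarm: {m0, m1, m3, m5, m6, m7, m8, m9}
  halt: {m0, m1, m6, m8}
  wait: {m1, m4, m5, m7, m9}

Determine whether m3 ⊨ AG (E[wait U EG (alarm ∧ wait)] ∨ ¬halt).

No

Sat(alarm ∧ wait) = {m1, m5, m7, m9}
EG (alarm ∧ wait): greatest fixpoint, start Z0 = {m1, m5, m7, m9}, keep only states in Sat with some successor in Z. Already a fixed point.
Sat(EG (alarm ∧ wait)) = {m1, m5, m7, m9}
E[wait U EG (alarm ∧ wait)]: least fixpoint, start Z0 = Sat(EG (alarm ∧ wait)) = {m1, m5, m7, m9}, add states in Sat(wait) with some successor in Z. Z1 = {m1, m4, m5, m7, m9}; fixed.
Sat(E[wait U EG (alarm ∧ wait)]) = {m1, m4, m5, m7, m9}
Sat(¬halt) = {m2, m3, m4, m5, m7, m9}
Sat(E[wait U EG (alarm ∧ wait)] ∨ ¬halt) = {m1, m2, m3, m4, m5, m7, m9}
AG (E[wait U EG (alarm ∧ wait)] ∨ ¬halt): greatest fixpoint, start Z0 = {m1, m2, m3, m4, m5, m7, m9}, keep only states in Sat with every successor in Z. Z1 = {m1, m2}; Z2 = {m1}; fixed.
Sat(AG (E[wait U EG (alarm ∧ wait)] ∨ ¬halt)) = {m1}
m3 ∉ Sat(AG (E[wait U EG (alarm ∧ wait)] ∨ ¬halt)) = {m1}, so the formula does not hold at m3.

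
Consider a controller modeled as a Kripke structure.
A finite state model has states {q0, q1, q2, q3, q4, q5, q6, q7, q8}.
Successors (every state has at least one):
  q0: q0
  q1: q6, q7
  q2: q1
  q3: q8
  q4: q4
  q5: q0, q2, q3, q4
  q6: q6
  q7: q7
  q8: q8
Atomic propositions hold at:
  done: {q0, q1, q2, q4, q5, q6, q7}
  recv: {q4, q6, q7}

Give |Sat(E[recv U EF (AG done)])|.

7

AG done: greatest fixpoint, start Z0 = {q0, q1, q2, q4, q5, q6, q7}, keep only states in Sat with every successor in Z. Z1 = {q0, q1, q2, q4, q6, q7}; fixed.
Sat(AG done) = {q0, q1, q2, q4, q6, q7}
EF (AG done): least fixpoint, start Z0 = {q0, q1, q2, q4, q6, q7}, add states with some successor in Z. Z1 = {q0, q1, q2, q4, q5, q6, q7}; fixed.
Sat(EF (AG done)) = {q0, q1, q2, q4, q5, q6, q7}
E[recv U EF (AG done)]: least fixpoint, start Z0 = Sat(EF (AG done)) = {q0, q1, q2, q4, q5, q6, q7}, add states in Sat(recv) with some successor in Z. Already a fixed point.
Sat(E[recv U EF (AG done)]) = {q0, q1, q2, q4, q5, q6, q7}
|Sat(E[recv U EF (AG done)])| = |{q0, q1, q2, q4, q5, q6, q7}| = 7.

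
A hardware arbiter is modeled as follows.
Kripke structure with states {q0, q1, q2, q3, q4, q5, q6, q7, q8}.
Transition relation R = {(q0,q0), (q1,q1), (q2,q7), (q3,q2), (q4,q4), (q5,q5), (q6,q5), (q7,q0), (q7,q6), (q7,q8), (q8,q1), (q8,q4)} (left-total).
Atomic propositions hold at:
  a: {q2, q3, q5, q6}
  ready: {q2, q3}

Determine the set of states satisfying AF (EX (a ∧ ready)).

Sat(a ∧ ready) = {q2, q3}
Sat(EX (a ∧ ready)) = {s : some successor in {q2, q3}} = {q3}
AF (EX (a ∧ ready)): least fixpoint, start Z0 = {q3}, add states with every successor in Z. Already a fixed point.
Sat(AF (EX (a ∧ ready))) = {q3}

{q3}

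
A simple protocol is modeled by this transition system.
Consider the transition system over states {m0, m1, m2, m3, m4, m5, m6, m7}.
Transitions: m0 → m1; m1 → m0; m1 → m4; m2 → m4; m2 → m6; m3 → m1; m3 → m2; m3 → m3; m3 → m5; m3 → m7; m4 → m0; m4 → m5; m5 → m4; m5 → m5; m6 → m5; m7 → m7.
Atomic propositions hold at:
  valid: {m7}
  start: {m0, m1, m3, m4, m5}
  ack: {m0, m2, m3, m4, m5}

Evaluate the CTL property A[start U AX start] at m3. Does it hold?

No

Sat(AX start) = {s : every successor in {m0, m1, m3, m4, m5}} = {m0, m1, m4, m5, m6}
A[start U AX start]: least fixpoint, start Z0 = Sat(AX start) = {m0, m1, m4, m5, m6}, add states in Sat(start) with every successor in Z. Already a fixed point.
Sat(A[start U AX start]) = {m0, m1, m4, m5, m6}
m3 ∉ Sat(A[start U AX start]) = {m0, m1, m4, m5, m6}, so the formula does not hold at m3.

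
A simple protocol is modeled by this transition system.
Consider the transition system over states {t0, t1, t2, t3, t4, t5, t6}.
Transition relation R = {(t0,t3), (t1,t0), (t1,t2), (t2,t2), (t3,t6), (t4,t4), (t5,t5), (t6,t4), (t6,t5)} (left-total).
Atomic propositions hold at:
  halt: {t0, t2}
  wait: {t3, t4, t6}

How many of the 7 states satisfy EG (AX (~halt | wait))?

5

Sat(~halt) = {t1, t3, t4, t5, t6}
Sat(~halt | wait) = {t1, t3, t4, t5, t6}
Sat(AX (~halt | wait)) = {s : every successor in {t1, t3, t4, t5, t6}} = {t0, t3, t4, t5, t6}
EG (AX (~halt | wait)): greatest fixpoint, start Z0 = {t0, t3, t4, t5, t6}, keep only states in Sat with some successor in Z. Already a fixed point.
Sat(EG (AX (~halt | wait))) = {t0, t3, t4, t5, t6}
|Sat(EG (AX (~halt | wait)))| = |{t0, t3, t4, t5, t6}| = 5.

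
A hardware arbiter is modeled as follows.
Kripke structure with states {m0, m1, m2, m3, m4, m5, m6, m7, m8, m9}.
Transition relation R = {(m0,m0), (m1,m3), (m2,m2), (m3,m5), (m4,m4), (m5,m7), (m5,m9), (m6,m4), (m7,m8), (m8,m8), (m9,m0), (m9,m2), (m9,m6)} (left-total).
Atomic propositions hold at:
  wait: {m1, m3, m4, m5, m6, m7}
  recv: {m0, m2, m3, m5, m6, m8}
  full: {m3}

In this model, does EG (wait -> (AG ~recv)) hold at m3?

No

Sat(~recv) = {m1, m4, m7, m9}
AG ~recv: greatest fixpoint, start Z0 = {m1, m4, m7, m9}, keep only states in Sat with every successor in Z. Z1 = {m4}; fixed.
Sat(AG ~recv) = {m4}
Sat(wait -> (AG ~recv)) = {m0, m2, m4, m8, m9}
EG (wait -> (AG ~recv)): greatest fixpoint, start Z0 = {m0, m2, m4, m8, m9}, keep only states in Sat with some successor in Z. Already a fixed point.
Sat(EG (wait -> (AG ~recv))) = {m0, m2, m4, m8, m9}
m3 ∉ Sat(EG (wait -> (AG ~recv))) = {m0, m2, m4, m8, m9}, so the formula does not hold at m3.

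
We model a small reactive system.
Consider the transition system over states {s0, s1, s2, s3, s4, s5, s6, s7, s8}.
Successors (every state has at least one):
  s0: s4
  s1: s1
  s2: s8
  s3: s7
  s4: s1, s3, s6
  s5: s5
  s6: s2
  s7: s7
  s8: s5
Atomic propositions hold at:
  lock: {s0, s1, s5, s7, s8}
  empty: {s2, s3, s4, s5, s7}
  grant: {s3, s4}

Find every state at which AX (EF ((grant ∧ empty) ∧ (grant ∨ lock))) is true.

{s0}

Sat(grant ∧ empty) = {s3, s4}
Sat(grant ∨ lock) = {s0, s1, s3, s4, s5, s7, s8}
Sat((grant ∧ empty) ∧ (grant ∨ lock)) = {s3, s4}
EF ((grant ∧ empty) ∧ (grant ∨ lock)): least fixpoint, start Z0 = {s3, s4}, add states with some successor in Z. Z1 = {s0, s3, s4}; fixed.
Sat(EF ((grant ∧ empty) ∧ (grant ∨ lock))) = {s0, s3, s4}
Sat(AX (EF ((grant ∧ empty) ∧ (grant ∨ lock)))) = {s : every successor in {s0, s3, s4}} = {s0}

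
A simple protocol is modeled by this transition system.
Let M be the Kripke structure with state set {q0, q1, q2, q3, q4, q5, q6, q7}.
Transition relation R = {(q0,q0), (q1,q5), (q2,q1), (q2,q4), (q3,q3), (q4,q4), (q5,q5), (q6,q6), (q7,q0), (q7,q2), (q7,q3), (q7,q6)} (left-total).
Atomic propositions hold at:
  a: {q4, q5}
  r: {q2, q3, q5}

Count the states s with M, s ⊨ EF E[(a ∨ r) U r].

5

Sat(a ∨ r) = {q2, q3, q4, q5}
E[(a ∨ r) U r]: least fixpoint, start Z0 = Sat(r) = {q2, q3, q5}, add states in Sat(a ∨ r) with some successor in Z. Already a fixed point.
Sat(E[(a ∨ r) U r]) = {q2, q3, q5}
EF E[(a ∨ r) U r]: least fixpoint, start Z0 = {q2, q3, q5}, add states with some successor in Z. Z1 = {q1, q2, q3, q5, q7}; fixed.
Sat(EF E[(a ∨ r) U r]) = {q1, q2, q3, q5, q7}
|Sat(EF E[(a ∨ r) U r])| = |{q1, q2, q3, q5, q7}| = 5.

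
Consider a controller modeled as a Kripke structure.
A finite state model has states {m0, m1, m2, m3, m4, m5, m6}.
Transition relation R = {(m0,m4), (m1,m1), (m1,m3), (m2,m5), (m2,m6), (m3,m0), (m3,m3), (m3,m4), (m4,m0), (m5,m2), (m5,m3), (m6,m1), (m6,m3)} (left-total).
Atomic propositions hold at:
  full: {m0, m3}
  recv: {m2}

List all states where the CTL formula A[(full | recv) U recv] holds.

Sat(full | recv) = {m0, m2, m3}
A[(full | recv) U recv]: least fixpoint, start Z0 = Sat(recv) = {m2}, add states in Sat(full | recv) with every successor in Z. Already a fixed point.
Sat(A[(full | recv) U recv]) = {m2}

{m2}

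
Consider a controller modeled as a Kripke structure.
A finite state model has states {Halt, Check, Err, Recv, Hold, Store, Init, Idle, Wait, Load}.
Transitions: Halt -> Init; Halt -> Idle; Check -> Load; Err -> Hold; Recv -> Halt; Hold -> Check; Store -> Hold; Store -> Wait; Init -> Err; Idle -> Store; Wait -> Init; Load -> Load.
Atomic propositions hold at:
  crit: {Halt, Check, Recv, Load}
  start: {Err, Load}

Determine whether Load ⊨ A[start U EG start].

EG start: greatest fixpoint, start Z0 = {Err, Load}, keep only states in Sat with some successor in Z. Z1 = {Load}; fixed.
Sat(EG start) = {Load}
A[start U EG start]: least fixpoint, start Z0 = Sat(EG start) = {Load}, add states in Sat(start) with every successor in Z. Already a fixed point.
Sat(A[start U EG start]) = {Load}
Load ∈ Sat(A[start U EG start]) = {Load}, so the formula holds at Load.

Yes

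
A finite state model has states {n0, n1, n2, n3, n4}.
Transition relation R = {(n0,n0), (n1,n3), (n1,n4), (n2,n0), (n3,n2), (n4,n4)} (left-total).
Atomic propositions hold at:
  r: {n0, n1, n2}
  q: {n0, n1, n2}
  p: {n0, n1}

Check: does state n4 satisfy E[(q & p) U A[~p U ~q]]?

Sat(q & p) = {n0, n1}
Sat(~p) = {n2, n3, n4}
Sat(~q) = {n3, n4}
A[~p U ~q]: least fixpoint, start Z0 = Sat(~q) = {n3, n4}, add states in Sat(~p) with every successor in Z. Already a fixed point.
Sat(A[~p U ~q]) = {n3, n4}
E[(q & p) U A[~p U ~q]]: least fixpoint, start Z0 = Sat(A[~p U ~q]) = {n3, n4}, add states in Sat(q & p) with some successor in Z. Z1 = {n1, n3, n4}; fixed.
Sat(E[(q & p) U A[~p U ~q]]) = {n1, n3, n4}
n4 ∈ Sat(E[(q & p) U A[~p U ~q]]) = {n1, n3, n4}, so the formula holds at n4.

Yes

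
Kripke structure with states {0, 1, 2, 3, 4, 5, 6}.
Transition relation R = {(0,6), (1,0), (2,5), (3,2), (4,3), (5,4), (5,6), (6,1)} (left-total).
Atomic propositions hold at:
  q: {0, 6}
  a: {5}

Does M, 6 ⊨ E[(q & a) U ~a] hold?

Yes

Sat(q & a) = ∅
Sat(~a) = {0, 1, 2, 3, 4, 6}
E[(q & a) U ~a]: least fixpoint, start Z0 = Sat(~a) = {0, 1, 2, 3, 4, 6}, add states in Sat(q & a) with some successor in Z. Already a fixed point.
Sat(E[(q & a) U ~a]) = {0, 1, 2, 3, 4, 6}
6 ∈ Sat(E[(q & a) U ~a]) = {0, 1, 2, 3, 4, 6}, so the formula holds at 6.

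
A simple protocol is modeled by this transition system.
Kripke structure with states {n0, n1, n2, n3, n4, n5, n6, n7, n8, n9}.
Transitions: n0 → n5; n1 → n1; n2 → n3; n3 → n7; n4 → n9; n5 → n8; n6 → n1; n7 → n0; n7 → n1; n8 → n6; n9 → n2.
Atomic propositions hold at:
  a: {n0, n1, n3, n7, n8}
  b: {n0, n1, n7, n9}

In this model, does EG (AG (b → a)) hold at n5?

Sat(b → a) = {n0, n1, n2, n3, n4, n5, n6, n7, n8}
AG (b → a): greatest fixpoint, start Z0 = {n0, n1, n2, n3, n4, n5, n6, n7, n8}, keep only states in Sat with every successor in Z. Z1 = {n0, n1, n2, n3, n5, n6, n7, n8}; fixed.
Sat(AG (b → a)) = {n0, n1, n2, n3, n5, n6, n7, n8}
EG (AG (b → a)): greatest fixpoint, start Z0 = {n0, n1, n2, n3, n5, n6, n7, n8}, keep only states in Sat with some successor in Z. Already a fixed point.
Sat(EG (AG (b → a))) = {n0, n1, n2, n3, n5, n6, n7, n8}
n5 ∈ Sat(EG (AG (b → a))) = {n0, n1, n2, n3, n5, n6, n7, n8}, so the formula holds at n5.

Yes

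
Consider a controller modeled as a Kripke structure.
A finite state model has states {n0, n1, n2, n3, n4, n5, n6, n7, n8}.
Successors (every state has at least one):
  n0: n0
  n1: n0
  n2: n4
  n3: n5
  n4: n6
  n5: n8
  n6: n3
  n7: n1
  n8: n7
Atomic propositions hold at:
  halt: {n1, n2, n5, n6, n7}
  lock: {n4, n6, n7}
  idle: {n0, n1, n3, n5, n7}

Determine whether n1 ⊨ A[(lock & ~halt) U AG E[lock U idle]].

Yes

Sat(~halt) = {n0, n3, n4, n8}
Sat(lock & ~halt) = {n4}
E[lock U idle]: least fixpoint, start Z0 = Sat(idle) = {n0, n1, n3, n5, n7}, add states in Sat(lock) with some successor in Z. Z1 = {n0, n1, n3, n5, n6, n7}; Z2 = {n0, n1, n3, n4, n5, n6, n7}; fixed.
Sat(E[lock U idle]) = {n0, n1, n3, n4, n5, n6, n7}
AG E[lock U idle]: greatest fixpoint, start Z0 = {n0, n1, n3, n4, n5, n6, n7}, keep only states in Sat with every successor in Z. Z1 = {n0, n1, n3, n4, n6, n7}; Z2 = {n0, n1, n4, n6, n7}; Z3 = {n0, n1, n4, n7}; Z4 = {n0, n1, n7}; fixed.
Sat(AG E[lock U idle]) = {n0, n1, n7}
A[(lock & ~halt) U AG E[lock U idle]]: least fixpoint, start Z0 = Sat(AG E[lock U idle]) = {n0, n1, n7}, add states in Sat(lock & ~halt) with every successor in Z. Already a fixed point.
Sat(A[(lock & ~halt) U AG E[lock U idle]]) = {n0, n1, n7}
n1 ∈ Sat(A[(lock & ~halt) U AG E[lock U idle]]) = {n0, n1, n7}, so the formula holds at n1.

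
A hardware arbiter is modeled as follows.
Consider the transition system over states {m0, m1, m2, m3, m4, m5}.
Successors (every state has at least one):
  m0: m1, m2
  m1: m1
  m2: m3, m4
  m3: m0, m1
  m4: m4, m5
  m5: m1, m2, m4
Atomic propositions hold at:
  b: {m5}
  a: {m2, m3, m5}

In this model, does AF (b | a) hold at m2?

Yes

Sat(b | a) = {m2, m3, m5}
AF (b | a): least fixpoint, start Z0 = {m2, m3, m5}, add states with every successor in Z. Already a fixed point.
Sat(AF (b | a)) = {m2, m3, m5}
m2 ∈ Sat(AF (b | a)) = {m2, m3, m5}, so the formula holds at m2.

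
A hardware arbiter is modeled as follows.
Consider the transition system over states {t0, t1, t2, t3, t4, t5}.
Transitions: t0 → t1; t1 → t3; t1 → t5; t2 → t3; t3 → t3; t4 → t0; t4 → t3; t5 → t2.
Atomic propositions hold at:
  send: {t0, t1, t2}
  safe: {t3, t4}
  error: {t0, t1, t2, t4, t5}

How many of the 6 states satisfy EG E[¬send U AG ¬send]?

2

Sat(¬send) = {t3, t4, t5}
AG ¬send: greatest fixpoint, start Z0 = {t3, t4, t5}, keep only states in Sat with every successor in Z. Z1 = {t3}; fixed.
Sat(AG ¬send) = {t3}
E[¬send U AG ¬send]: least fixpoint, start Z0 = Sat(AG ¬send) = {t3}, add states in Sat(¬send) with some successor in Z. Z1 = {t3, t4}; fixed.
Sat(E[¬send U AG ¬send]) = {t3, t4}
EG E[¬send U AG ¬send]: greatest fixpoint, start Z0 = {t3, t4}, keep only states in Sat with some successor in Z. Already a fixed point.
Sat(EG E[¬send U AG ¬send]) = {t3, t4}
|Sat(EG E[¬send U AG ¬send])| = |{t3, t4}| = 2.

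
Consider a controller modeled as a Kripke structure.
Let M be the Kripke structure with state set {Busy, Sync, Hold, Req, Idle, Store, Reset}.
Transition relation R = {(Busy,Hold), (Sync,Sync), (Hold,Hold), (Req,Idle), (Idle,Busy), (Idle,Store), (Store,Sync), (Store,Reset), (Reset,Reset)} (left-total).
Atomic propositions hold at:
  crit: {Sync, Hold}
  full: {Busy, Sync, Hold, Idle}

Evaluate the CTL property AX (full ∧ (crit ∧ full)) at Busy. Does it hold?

Yes

Sat(crit ∧ full) = {Sync, Hold}
Sat(full ∧ (crit ∧ full)) = {Sync, Hold}
Sat(AX (full ∧ (crit ∧ full))) = {s : every successor in {Sync, Hold}} = {Busy, Sync, Hold}
Busy ∈ Sat(AX (full ∧ (crit ∧ full))) = {Busy, Sync, Hold}, so the formula holds at Busy.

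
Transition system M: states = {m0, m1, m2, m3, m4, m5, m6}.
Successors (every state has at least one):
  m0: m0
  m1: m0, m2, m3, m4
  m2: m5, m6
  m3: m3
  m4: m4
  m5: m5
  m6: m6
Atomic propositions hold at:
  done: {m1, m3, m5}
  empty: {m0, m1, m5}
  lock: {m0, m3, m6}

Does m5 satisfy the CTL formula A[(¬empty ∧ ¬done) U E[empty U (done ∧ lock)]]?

Sat(¬empty) = {m2, m3, m4, m6}
Sat(¬done) = {m0, m2, m4, m6}
Sat(¬empty ∧ ¬done) = {m2, m4, m6}
Sat(done ∧ lock) = {m3}
E[empty U (done ∧ lock)]: least fixpoint, start Z0 = Sat((done ∧ lock)) = {m3}, add states in Sat(empty) with some successor in Z. Z1 = {m1, m3}; fixed.
Sat(E[empty U (done ∧ lock)]) = {m1, m3}
A[(¬empty ∧ ¬done) U E[empty U (done ∧ lock)]]: least fixpoint, start Z0 = Sat(E[empty U (done ∧ lock)]) = {m1, m3}, add states in Sat(¬empty ∧ ¬done) with every successor in Z. Already a fixed point.
Sat(A[(¬empty ∧ ¬done) U E[empty U (done ∧ lock)]]) = {m1, m3}
m5 ∉ Sat(A[(¬empty ∧ ¬done) U E[empty U (done ∧ lock)]]) = {m1, m3}, so the formula does not hold at m5.

No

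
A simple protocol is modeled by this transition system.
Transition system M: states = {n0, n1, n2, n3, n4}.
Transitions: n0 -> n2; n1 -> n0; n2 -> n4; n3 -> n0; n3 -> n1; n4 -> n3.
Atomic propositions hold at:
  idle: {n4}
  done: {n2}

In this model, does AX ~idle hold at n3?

Yes

Sat(~idle) = {n0, n1, n2, n3}
Sat(AX ~idle) = {s : every successor in {n0, n1, n2, n3}} = {n0, n1, n3, n4}
n3 ∈ Sat(AX ~idle) = {n0, n1, n3, n4}, so the formula holds at n3.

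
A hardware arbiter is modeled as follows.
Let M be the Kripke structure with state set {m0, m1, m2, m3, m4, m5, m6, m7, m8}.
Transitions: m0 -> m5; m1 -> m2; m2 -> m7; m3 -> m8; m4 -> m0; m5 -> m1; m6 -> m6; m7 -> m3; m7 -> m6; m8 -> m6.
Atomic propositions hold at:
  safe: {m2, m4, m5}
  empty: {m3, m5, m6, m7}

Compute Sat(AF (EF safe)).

EF safe: least fixpoint, start Z0 = {m2, m4, m5}, add states with some successor in Z. Z1 = {m0, m1, m2, m4, m5}; fixed.
Sat(EF safe) = {m0, m1, m2, m4, m5}
AF (EF safe): least fixpoint, start Z0 = {m0, m1, m2, m4, m5}, add states with every successor in Z. Already a fixed point.
Sat(AF (EF safe)) = {m0, m1, m2, m4, m5}

{m0, m1, m2, m4, m5}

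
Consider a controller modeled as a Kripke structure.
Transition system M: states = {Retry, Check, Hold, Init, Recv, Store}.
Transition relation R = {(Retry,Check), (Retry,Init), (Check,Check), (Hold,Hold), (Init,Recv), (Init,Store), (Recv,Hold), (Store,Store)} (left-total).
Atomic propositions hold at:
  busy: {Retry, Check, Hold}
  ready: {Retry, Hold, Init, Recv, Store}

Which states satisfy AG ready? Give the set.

AG ready: greatest fixpoint, start Z0 = {Retry, Hold, Init, Recv, Store}, keep only states in Sat with every successor in Z. Z1 = {Hold, Init, Recv, Store}; fixed.
Sat(AG ready) = {Hold, Init, Recv, Store}

{Hold, Init, Recv, Store}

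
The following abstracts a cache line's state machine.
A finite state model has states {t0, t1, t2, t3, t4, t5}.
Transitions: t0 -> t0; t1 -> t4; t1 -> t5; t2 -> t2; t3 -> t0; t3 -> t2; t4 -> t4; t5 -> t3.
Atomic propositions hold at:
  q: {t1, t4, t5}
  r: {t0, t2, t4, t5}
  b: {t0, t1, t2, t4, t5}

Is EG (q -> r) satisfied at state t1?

No

Sat(q -> r) = {t0, t2, t3, t4, t5}
EG (q -> r): greatest fixpoint, start Z0 = {t0, t2, t3, t4, t5}, keep only states in Sat with some successor in Z. Already a fixed point.
Sat(EG (q -> r)) = {t0, t2, t3, t4, t5}
t1 ∉ Sat(EG (q -> r)) = {t0, t2, t3, t4, t5}, so the formula does not hold at t1.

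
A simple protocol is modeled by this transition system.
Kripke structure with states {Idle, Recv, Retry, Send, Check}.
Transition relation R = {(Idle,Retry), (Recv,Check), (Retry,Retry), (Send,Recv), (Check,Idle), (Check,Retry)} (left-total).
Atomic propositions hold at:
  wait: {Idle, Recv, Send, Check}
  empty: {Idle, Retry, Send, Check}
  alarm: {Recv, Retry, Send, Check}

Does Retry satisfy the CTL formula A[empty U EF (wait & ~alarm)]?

No

Sat(~alarm) = {Idle}
Sat(wait & ~alarm) = {Idle}
EF (wait & ~alarm): least fixpoint, start Z0 = {Idle}, add states with some successor in Z. Z1 = {Idle, Check}; Z2 = {Idle, Recv, Check}; Z3 = {Idle, Recv, Send, Check}; fixed.
Sat(EF (wait & ~alarm)) = {Idle, Recv, Send, Check}
A[empty U EF (wait & ~alarm)]: least fixpoint, start Z0 = Sat(EF (wait & ~alarm)) = {Idle, Recv, Send, Check}, add states in Sat(empty) with every successor in Z. Already a fixed point.
Sat(A[empty U EF (wait & ~alarm)]) = {Idle, Recv, Send, Check}
Retry ∉ Sat(A[empty U EF (wait & ~alarm)]) = {Idle, Recv, Send, Check}, so the formula does not hold at Retry.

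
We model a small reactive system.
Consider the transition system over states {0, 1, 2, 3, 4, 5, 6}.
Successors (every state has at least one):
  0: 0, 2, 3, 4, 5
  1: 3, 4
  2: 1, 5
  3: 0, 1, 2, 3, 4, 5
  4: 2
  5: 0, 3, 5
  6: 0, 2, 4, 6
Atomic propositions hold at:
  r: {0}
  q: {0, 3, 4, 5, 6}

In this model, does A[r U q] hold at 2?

No

A[r U q]: least fixpoint, start Z0 = Sat(q) = {0, 3, 4, 5, 6}, add states in Sat(r) with every successor in Z. Already a fixed point.
Sat(A[r U q]) = {0, 3, 4, 5, 6}
2 ∉ Sat(A[r U q]) = {0, 3, 4, 5, 6}, so the formula does not hold at 2.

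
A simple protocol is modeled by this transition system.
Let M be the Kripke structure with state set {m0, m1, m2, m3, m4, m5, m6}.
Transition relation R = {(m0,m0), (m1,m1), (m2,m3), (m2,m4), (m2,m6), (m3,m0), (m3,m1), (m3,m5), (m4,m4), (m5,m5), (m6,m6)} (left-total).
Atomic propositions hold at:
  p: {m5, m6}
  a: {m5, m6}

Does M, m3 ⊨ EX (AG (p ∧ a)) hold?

Yes

Sat(p ∧ a) = {m5, m6}
AG (p ∧ a): greatest fixpoint, start Z0 = {m5, m6}, keep only states in Sat with every successor in Z. Already a fixed point.
Sat(AG (p ∧ a)) = {m5, m6}
Sat(EX (AG (p ∧ a))) = {s : some successor in {m5, m6}} = {m2, m3, m5, m6}
m3 ∈ Sat(EX (AG (p ∧ a))) = {m2, m3, m5, m6}, so the formula holds at m3.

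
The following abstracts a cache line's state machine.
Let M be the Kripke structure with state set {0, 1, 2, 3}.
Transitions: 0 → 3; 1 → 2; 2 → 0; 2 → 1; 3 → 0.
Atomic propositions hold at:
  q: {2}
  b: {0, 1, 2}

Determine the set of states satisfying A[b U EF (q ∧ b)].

{1, 2}

Sat(q ∧ b) = {2}
EF (q ∧ b): least fixpoint, start Z0 = {2}, add states with some successor in Z. Z1 = {1, 2}; fixed.
Sat(EF (q ∧ b)) = {1, 2}
A[b U EF (q ∧ b)]: least fixpoint, start Z0 = Sat(EF (q ∧ b)) = {1, 2}, add states in Sat(b) with every successor in Z. Already a fixed point.
Sat(A[b U EF (q ∧ b)]) = {1, 2}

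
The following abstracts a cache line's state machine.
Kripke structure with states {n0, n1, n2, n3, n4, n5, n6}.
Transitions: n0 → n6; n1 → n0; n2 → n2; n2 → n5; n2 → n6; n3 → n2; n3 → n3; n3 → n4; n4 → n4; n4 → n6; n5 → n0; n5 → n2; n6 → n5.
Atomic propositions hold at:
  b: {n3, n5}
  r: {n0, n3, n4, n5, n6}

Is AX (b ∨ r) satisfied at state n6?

Yes

Sat(b ∨ r) = {n0, n3, n4, n5, n6}
Sat(AX (b ∨ r)) = {s : every successor in {n0, n3, n4, n5, n6}} = {n0, n1, n4, n6}
n6 ∈ Sat(AX (b ∨ r)) = {n0, n1, n4, n6}, so the formula holds at n6.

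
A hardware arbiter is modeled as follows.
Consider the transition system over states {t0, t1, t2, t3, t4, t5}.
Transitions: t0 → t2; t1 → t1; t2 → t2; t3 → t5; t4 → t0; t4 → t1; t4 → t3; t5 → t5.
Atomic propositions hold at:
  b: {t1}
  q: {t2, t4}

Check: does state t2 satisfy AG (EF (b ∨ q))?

Yes

Sat(b ∨ q) = {t1, t2, t4}
EF (b ∨ q): least fixpoint, start Z0 = {t1, t2, t4}, add states with some successor in Z. Z1 = {t0, t1, t2, t4}; fixed.
Sat(EF (b ∨ q)) = {t0, t1, t2, t4}
AG (EF (b ∨ q)): greatest fixpoint, start Z0 = {t0, t1, t2, t4}, keep only states in Sat with every successor in Z. Z1 = {t0, t1, t2}; fixed.
Sat(AG (EF (b ∨ q))) = {t0, t1, t2}
t2 ∈ Sat(AG (EF (b ∨ q))) = {t0, t1, t2}, so the formula holds at t2.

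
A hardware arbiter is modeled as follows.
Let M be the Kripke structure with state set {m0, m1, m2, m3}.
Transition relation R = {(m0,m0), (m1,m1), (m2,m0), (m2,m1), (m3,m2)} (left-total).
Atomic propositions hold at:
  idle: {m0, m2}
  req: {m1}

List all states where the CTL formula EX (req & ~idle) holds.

Sat(~idle) = {m1, m3}
Sat(req & ~idle) = {m1}
Sat(EX (req & ~idle)) = {s : some successor in {m1}} = {m1, m2}

{m1, m2}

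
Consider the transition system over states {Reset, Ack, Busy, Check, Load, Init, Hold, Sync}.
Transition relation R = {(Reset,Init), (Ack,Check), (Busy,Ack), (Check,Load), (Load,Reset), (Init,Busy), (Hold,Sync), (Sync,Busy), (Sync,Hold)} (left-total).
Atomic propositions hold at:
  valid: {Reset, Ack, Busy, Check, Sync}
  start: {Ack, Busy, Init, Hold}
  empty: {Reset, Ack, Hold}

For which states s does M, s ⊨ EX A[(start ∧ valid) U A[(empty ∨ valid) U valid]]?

{Ack, Busy, Load, Init, Hold, Sync}

Sat(start ∧ valid) = {Ack, Busy}
Sat(empty ∨ valid) = {Reset, Ack, Busy, Check, Hold, Sync}
A[(empty ∨ valid) U valid]: least fixpoint, start Z0 = Sat(valid) = {Reset, Ack, Busy, Check, Sync}, add states in Sat(empty ∨ valid) with every successor in Z. Z1 = {Reset, Ack, Busy, Check, Hold, Sync}; fixed.
Sat(A[(empty ∨ valid) U valid]) = {Reset, Ack, Busy, Check, Hold, Sync}
A[(start ∧ valid) U A[(empty ∨ valid) U valid]]: least fixpoint, start Z0 = Sat(A[(empty ∨ valid) U valid]) = {Reset, Ack, Busy, Check, Hold, Sync}, add states in Sat(start ∧ valid) with every successor in Z. Already a fixed point.
Sat(A[(start ∧ valid) U A[(empty ∨ valid) U valid]]) = {Reset, Ack, Busy, Check, Hold, Sync}
Sat(EX A[(start ∧ valid) U A[(empty ∨ valid) U valid]]) = {s : some successor in {Reset, Ack, Busy, Check, Hold, Sync}} = {Ack, Busy, Load, Init, Hold, Sync}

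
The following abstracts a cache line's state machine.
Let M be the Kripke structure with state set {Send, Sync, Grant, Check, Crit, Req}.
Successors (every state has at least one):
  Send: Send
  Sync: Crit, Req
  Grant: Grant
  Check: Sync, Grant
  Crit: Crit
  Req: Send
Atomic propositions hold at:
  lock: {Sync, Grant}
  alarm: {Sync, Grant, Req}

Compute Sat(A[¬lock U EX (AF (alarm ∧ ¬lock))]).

Sat(¬lock) = {Send, Check, Crit, Req}
Sat(alarm ∧ ¬lock) = {Req}
AF (alarm ∧ ¬lock): least fixpoint, start Z0 = {Req}, add states with every successor in Z. Already a fixed point.
Sat(AF (alarm ∧ ¬lock)) = {Req}
Sat(EX (AF (alarm ∧ ¬lock))) = {s : some successor in {Req}} = {Sync}
A[¬lock U EX (AF (alarm ∧ ¬lock))]: least fixpoint, start Z0 = Sat(EX (AF (alarm ∧ ¬lock))) = {Sync}, add states in Sat(¬lock) with every successor in Z. Already a fixed point.
Sat(A[¬lock U EX (AF (alarm ∧ ¬lock))]) = {Sync}

{Sync}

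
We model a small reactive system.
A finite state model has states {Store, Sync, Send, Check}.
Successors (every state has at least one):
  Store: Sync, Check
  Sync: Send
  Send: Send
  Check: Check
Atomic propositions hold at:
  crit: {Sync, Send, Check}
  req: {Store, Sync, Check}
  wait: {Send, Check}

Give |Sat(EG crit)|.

3

EG crit: greatest fixpoint, start Z0 = {Sync, Send, Check}, keep only states in Sat with some successor in Z. Already a fixed point.
Sat(EG crit) = {Sync, Send, Check}
|Sat(EG crit)| = |{Sync, Send, Check}| = 3.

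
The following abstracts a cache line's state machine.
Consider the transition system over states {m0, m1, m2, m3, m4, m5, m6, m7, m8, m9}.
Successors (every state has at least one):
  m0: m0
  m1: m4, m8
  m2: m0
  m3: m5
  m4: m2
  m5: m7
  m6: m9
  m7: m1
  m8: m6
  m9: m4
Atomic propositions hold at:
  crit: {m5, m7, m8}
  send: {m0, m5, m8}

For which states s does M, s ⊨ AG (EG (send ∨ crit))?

Sat(send ∨ crit) = {m0, m5, m7, m8}
EG (send ∨ crit): greatest fixpoint, start Z0 = {m0, m5, m7, m8}, keep only states in Sat with some successor in Z. Z1 = {m0, m5}; Z2 = {m0}; fixed.
Sat(EG (send ∨ crit)) = {m0}
AG (EG (send ∨ crit)): greatest fixpoint, start Z0 = {m0}, keep only states in Sat with every successor in Z. Already a fixed point.
Sat(AG (EG (send ∨ crit))) = {m0}

{m0}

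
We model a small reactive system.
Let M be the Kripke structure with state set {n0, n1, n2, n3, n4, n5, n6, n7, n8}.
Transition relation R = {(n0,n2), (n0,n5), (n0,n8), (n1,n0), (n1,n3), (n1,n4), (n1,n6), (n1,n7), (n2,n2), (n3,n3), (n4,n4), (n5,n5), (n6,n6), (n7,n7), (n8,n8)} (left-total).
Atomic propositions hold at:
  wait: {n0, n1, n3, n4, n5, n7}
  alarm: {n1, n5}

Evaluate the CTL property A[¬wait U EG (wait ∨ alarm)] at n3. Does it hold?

Yes

Sat(¬wait) = {n2, n6, n8}
Sat(wait ∨ alarm) = {n0, n1, n3, n4, n5, n7}
EG (wait ∨ alarm): greatest fixpoint, start Z0 = {n0, n1, n3, n4, n5, n7}, keep only states in Sat with some successor in Z. Already a fixed point.
Sat(EG (wait ∨ alarm)) = {n0, n1, n3, n4, n5, n7}
A[¬wait U EG (wait ∨ alarm)]: least fixpoint, start Z0 = Sat(EG (wait ∨ alarm)) = {n0, n1, n3, n4, n5, n7}, add states in Sat(¬wait) with every successor in Z. Already a fixed point.
Sat(A[¬wait U EG (wait ∨ alarm)]) = {n0, n1, n3, n4, n5, n7}
n3 ∈ Sat(A[¬wait U EG (wait ∨ alarm)]) = {n0, n1, n3, n4, n5, n7}, so the formula holds at n3.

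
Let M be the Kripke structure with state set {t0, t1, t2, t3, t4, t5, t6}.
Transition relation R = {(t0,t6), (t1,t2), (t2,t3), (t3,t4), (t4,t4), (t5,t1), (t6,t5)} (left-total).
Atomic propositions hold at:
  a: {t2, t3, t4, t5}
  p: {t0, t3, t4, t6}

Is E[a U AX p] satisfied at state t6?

No

Sat(AX p) = {s : every successor in {t0, t3, t4, t6}} = {t0, t2, t3, t4}
E[a U AX p]: least fixpoint, start Z0 = Sat(AX p) = {t0, t2, t3, t4}, add states in Sat(a) with some successor in Z. Already a fixed point.
Sat(E[a U AX p]) = {t0, t2, t3, t4}
t6 ∉ Sat(E[a U AX p]) = {t0, t2, t3, t4}, so the formula does not hold at t6.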